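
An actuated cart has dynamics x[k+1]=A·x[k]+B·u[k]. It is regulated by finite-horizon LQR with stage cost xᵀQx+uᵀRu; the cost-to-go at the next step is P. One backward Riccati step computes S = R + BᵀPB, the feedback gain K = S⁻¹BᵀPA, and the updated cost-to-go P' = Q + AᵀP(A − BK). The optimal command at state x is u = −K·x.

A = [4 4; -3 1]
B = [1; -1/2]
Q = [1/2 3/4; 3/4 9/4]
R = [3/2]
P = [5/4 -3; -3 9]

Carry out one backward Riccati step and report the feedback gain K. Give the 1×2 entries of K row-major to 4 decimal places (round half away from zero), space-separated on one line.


4.1875 0.4375

BᵀP = [2.7500 -7.5000]
S = R + BᵀPB = [3/2] + [6.5000] = [8.0000]
BᵀPA = [33.5000 3.5000]
K = S⁻¹·BᵀPA = [4.1875 0.4375]
A−BK = [-0.1875 3.5625; -0.9063 1.2188]
AᵀP(A−BK) = [32.7188 2.3438; 2.3438 3.4688]
P' = Q + AᵀP(A−BK) = [33.2188 3.0938; 3.0938 5.7188]
tr(P') = 38.9375


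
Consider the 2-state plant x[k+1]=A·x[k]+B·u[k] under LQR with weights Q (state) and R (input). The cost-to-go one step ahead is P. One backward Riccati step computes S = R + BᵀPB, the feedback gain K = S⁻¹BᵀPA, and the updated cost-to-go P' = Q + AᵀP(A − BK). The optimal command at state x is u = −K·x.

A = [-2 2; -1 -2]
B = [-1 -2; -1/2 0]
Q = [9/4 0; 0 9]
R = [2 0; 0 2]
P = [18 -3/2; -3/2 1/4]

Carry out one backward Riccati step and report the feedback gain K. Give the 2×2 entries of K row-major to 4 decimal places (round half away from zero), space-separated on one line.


BᵀP = [-17.2500 1.3750; -36.0000 3.0000]
S = R + BᵀPB = [2 0; 0 2] + [16.5625 34.5000; 34.5000 72.0000] = [18.5625 34.5000; 34.5000 74.0000]
BᵀPA = [33.1250 -37.2500; 69.0000 -78.0000]
K = S⁻¹·BᵀPA = [0.3858 -0.3572; 0.7526 -0.8875]
A−BK = [-0.1091 -0.1322; -0.8071 -2.1786]
AᵀP(A−BK) = [1.5433 -1.4288; -1.4288 2.4676]
P' = Q + AᵀP(A−BK) = [3.7933 -1.4288; -1.4288 11.4676]
tr(P') = 15.2609

0.3858 -0.3572 0.7526 -0.8875


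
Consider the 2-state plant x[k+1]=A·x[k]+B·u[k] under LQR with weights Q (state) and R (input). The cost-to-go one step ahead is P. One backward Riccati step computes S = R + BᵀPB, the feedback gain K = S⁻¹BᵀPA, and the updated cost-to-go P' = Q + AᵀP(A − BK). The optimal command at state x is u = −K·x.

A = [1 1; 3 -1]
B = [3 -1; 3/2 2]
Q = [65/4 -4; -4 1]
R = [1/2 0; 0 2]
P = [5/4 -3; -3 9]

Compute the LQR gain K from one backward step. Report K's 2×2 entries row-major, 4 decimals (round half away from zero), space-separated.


0.6817 0.0396 0.9581 -0.5587

BᵀP = [-0.7500 4.5000; -7.2500 21.0000]
S = R + BᵀPB = [1/2 0; 0 2] + [4.5000 9.7500; 9.7500 49.2500] = [5.0000 9.7500; 9.7500 51.2500]
BᵀPA = [12.7500 -5.2500; 55.7500 -28.2500]
K = S⁻¹·BᵀPA = [0.6817 0.0396; 0.9581 -0.5587]
A−BK = [-0.0869 0.3226; 0.0613 0.0582]
AᵀP(A−BK) = [2.1435 -1.1043; -1.1043 0.6731]
P' = Q + AᵀP(A−BK) = [18.3935 -5.1043; -5.1043 1.6731]
tr(P') = 20.0666


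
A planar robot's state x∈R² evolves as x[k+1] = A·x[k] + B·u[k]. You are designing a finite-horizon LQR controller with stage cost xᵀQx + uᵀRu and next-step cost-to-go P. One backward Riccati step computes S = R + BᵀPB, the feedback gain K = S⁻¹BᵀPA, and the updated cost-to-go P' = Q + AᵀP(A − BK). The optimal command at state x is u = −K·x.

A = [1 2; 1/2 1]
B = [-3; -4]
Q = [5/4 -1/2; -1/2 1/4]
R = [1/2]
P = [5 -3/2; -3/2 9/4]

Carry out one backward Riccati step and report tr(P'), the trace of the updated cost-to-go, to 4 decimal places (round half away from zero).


BᵀP = [-9.0000 -4.5000]
S = R + BᵀPB = [1/2] + [45.0000] = [45.5000]
BᵀPA = [-11.2500 -22.5000]
K = S⁻¹·BᵀPA = [-0.2473 -0.4945]
A−BK = [0.2582 0.5165; -0.4890 -0.9780]
AᵀP(A−BK) = [1.2809 2.5618; 2.5618 5.1236]
P' = Q + AᵀP(A−BK) = [2.5309 2.0618; 2.0618 5.3736]
tr(P') = 7.9045

7.9045


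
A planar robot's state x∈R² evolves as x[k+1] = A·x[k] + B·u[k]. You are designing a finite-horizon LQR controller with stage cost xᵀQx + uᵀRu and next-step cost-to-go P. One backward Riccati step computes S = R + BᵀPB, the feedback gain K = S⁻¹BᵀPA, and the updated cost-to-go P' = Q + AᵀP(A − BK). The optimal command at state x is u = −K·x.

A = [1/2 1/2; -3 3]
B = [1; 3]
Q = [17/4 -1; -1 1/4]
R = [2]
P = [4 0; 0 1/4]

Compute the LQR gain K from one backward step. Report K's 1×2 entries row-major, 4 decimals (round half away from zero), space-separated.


BᵀP = [4.0000 0.7500]
S = R + BᵀPB = [2] + [6.2500] = [8.2500]
BᵀPA = [-0.2500 4.2500]
K = S⁻¹·BᵀPA = [-0.0303 0.5152]
A−BK = [0.5303 -0.0152; -2.9091 1.4545]
AᵀP(A−BK) = [3.2424 -1.1212; -1.1212 1.0606]
P' = Q + AᵀP(A−BK) = [7.4924 -2.1212; -2.1212 1.3106]
tr(P') = 8.8030

-0.0303 0.5152


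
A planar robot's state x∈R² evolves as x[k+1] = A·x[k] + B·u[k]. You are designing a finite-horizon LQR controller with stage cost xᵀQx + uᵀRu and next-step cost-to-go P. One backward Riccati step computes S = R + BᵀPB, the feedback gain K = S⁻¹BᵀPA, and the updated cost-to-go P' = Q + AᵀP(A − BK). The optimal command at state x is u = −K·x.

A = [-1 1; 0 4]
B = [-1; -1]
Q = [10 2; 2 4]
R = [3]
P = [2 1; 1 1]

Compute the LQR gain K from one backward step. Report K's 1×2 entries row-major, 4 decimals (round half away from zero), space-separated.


BᵀP = [-3.0000 -2.0000]
S = R + BᵀPB = [3] + [5.0000] = [8.0000]
BᵀPA = [3.0000 -11.0000]
K = S⁻¹·BᵀPA = [0.3750 -1.3750]
A−BK = [-0.6250 -0.3750; 0.3750 2.6250]
AᵀP(A−BK) = [0.8750 -1.8750; -1.8750 10.8750]
P' = Q + AᵀP(A−BK) = [10.8750 0.1250; 0.1250 14.8750]
tr(P') = 25.7500

0.3750 -1.3750


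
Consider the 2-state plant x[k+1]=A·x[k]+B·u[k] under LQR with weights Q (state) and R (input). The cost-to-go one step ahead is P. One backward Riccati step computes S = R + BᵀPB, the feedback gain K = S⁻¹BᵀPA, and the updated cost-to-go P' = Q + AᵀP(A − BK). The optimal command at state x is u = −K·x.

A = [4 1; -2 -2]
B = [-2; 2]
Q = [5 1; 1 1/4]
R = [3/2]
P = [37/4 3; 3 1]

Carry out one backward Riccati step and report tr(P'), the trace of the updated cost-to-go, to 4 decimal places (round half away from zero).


14.0541

BᵀP = [-12.5000 -4.0000]
S = R + BᵀPB = [3/2] + [17.0000] = [18.5000]
BᵀPA = [-42.0000 -4.5000]
K = S⁻¹·BᵀPA = [-2.2703 -0.2432]
A−BK = [-0.5405 0.5135; 2.5405 -1.5135]
AᵀP(A−BK) = [8.6486 0.7838; 0.7838 0.1554]
P' = Q + AᵀP(A−BK) = [13.6486 1.7838; 1.7838 0.4054]
tr(P') = 14.0541


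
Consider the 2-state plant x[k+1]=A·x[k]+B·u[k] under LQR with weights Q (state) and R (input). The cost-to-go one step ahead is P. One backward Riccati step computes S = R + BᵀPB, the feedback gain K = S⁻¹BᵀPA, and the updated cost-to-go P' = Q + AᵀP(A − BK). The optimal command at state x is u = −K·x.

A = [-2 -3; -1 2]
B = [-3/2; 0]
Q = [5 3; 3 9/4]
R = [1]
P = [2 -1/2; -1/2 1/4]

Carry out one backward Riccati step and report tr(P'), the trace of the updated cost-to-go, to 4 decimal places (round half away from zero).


13.4432

BᵀP = [-3.0000 0.7500]
S = R + BᵀPB = [1] + [4.5000] = [5.5000]
BᵀPA = [5.2500 10.5000]
K = S⁻¹·BᵀPA = [0.9545 1.9091]
A−BK = [-0.5682 -0.1364; -1.0000 2.0000]
AᵀP(A−BK) = [1.2386 1.9773; 1.9773 4.9545]
P' = Q + AᵀP(A−BK) = [6.2386 4.9773; 4.9773 7.2045]
tr(P') = 13.4432


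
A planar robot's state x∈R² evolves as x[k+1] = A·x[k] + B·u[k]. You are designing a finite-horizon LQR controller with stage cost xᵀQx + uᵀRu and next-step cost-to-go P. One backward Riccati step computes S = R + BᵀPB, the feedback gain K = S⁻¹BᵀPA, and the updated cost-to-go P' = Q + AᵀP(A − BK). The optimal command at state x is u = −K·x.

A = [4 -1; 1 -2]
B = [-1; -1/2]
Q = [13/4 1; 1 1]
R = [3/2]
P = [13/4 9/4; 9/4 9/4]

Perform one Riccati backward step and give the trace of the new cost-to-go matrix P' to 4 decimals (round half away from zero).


23.7624

BᵀP = [-4.3750 -3.3750]
S = R + BᵀPB = [3/2] + [6.0625] = [7.5625]
BᵀPA = [-20.8750 11.1250]
K = S⁻¹·BᵀPA = [-2.7603 1.4711]
A−BK = [1.2397 0.4711; -0.3802 -1.2645]
AᵀP(A−BK) = [14.6281 -7.0413; -7.0413 4.8843]
P' = Q + AᵀP(A−BK) = [17.8781 -6.0413; -6.0413 5.8843]
tr(P') = 23.7624


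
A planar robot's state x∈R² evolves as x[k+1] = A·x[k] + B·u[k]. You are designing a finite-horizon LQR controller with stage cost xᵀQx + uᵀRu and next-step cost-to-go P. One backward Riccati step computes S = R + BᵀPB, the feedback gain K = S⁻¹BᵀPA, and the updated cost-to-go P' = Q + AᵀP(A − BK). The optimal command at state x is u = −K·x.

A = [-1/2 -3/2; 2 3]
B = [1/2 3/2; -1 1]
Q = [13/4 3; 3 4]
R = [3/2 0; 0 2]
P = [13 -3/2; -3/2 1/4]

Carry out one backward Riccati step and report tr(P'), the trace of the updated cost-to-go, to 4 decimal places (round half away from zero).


11.4633

BᵀP = [8.0000 -1.0000; 18.0000 -2.0000]
S = R + BᵀPB = [3/2 0; 0 2] + [5.0000 11.0000; 11.0000 25.0000] = [6.5000 11.0000; 11.0000 27.0000]
BᵀPA = [-6.0000 -15.0000; -13.0000 -33.0000]
K = S⁻¹·BᵀPA = [-0.3486 -0.7706; -0.3394 -0.9083]
A−BK = [0.1835 0.2477; 1.9908 3.1376]
AᵀP(A−BK) = [0.7454 1.5688; 1.5688 3.4679]
P' = Q + AᵀP(A−BK) = [3.9954 4.5688; 4.5688 7.4679]
tr(P') = 11.4633


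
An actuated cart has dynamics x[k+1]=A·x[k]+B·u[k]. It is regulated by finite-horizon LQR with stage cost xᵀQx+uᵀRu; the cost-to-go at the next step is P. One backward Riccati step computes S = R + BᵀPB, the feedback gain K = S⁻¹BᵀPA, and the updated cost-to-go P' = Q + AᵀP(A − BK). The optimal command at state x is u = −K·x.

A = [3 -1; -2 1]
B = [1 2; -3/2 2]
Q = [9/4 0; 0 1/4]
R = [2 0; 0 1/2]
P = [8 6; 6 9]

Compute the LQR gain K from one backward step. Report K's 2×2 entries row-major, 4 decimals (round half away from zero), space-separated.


BᵀP = [-1.0000 -7.5000; 28.0000 30.0000]
S = R + BᵀPB = [2 0; 0 1/2] + [10.2500 -17.0000; -17.0000 116.0000] = [12.2500 -17.0000; -17.0000 116.5000]
BᵀPA = [12.0000 -6.5000; 24.0000 2.0000]
K = S⁻¹·BᵀPA = [1.5868 -0.6355; 0.4376 -0.0756]
A−BK = [0.5381 -0.2134; -0.4949 0.1979]
AᵀP(A−BK) = [6.4567 -2.5608; -2.5608 1.0205]
P' = Q + AᵀP(A−BK) = [8.7067 -2.5608; -2.5608 1.2705]
tr(P') = 9.9772

1.5868 -0.6355 0.4376 -0.0756


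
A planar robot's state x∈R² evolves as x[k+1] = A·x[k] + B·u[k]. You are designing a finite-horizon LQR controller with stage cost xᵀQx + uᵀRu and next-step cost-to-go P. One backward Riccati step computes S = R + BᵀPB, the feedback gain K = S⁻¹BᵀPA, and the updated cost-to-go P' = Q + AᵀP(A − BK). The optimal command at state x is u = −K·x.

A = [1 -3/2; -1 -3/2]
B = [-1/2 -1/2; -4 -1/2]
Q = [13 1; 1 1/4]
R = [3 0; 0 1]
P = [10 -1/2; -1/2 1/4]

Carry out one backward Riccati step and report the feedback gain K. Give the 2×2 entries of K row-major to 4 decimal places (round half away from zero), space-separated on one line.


BᵀP = [-3.0000 -0.7500; -4.7500 0.1250]
S = R + BᵀPB = [3 0; 0 1] + [4.5000 1.8750; 1.8750 2.3125] = [7.5000 1.8750; 1.8750 3.3125]
BᵀPA = [-2.2500 5.6250; -4.8750 6.9375]
K = S⁻¹·BᵀPA = [0.0791 0.2637; -1.5165 1.9451]
A−BK = [0.2813 -0.3956; -1.4418 0.5275]
AᵀP(A−BK) = [4.0352 -4.5495; -4.5495 5.8352]
P' = Q + AᵀP(A−BK) = [17.0352 -3.5495; -3.5495 6.0852]
tr(P') = 23.1203

0.0791 0.2637 -1.5165 1.9451


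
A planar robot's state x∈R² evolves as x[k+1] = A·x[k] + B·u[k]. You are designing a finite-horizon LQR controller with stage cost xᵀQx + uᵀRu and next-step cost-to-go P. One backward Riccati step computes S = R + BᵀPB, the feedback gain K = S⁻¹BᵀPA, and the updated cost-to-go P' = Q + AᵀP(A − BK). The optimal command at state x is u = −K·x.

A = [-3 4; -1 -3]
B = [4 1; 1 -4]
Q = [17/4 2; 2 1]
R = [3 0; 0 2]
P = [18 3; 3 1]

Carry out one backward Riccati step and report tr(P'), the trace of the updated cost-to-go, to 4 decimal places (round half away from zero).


10.2111

BᵀP = [75.0000 13.0000; 6.0000 -1.0000]
S = R + BᵀPB = [3 0; 0 2] + [313.0000 23.0000; 23.0000 10.0000] = [316.0000 23.0000; 23.0000 12.0000]
BᵀPA = [-238.0000 261.0000; -17.0000 27.0000]
K = S⁻¹·BᵀPA = [-0.7554 0.7695; 0.0313 0.7751]
A−BK = [-0.0095 0.1468; -0.1195 -0.6693]
AᵀP(A−BK) = [1.7367 -1.6742; -1.6742 3.2243]
P' = Q + AᵀP(A−BK) = [5.9867 0.3258; 0.3258 4.2243]
tr(P') = 10.2111


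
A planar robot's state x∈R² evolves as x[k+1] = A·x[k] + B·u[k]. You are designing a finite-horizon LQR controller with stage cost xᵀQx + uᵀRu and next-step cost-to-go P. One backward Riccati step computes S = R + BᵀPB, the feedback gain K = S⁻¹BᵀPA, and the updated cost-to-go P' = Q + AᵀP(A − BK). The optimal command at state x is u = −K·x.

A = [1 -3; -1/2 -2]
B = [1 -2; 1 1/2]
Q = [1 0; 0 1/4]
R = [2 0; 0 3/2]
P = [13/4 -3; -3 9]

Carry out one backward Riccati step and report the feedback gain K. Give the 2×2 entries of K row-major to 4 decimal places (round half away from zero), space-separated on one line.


BᵀP = [0.2500 6.0000; -8.0000 10.5000]
S = R + BᵀPB = [2 0; 0 3/2] + [6.2500 2.5000; 2.5000 21.2500] = [8.2500 2.5000; 2.5000 22.7500]
BᵀPA = [-2.7500 -12.7500; -13.2500 3.0000]
K = S⁻¹·BᵀPA = [-0.1622 -1.6400; -0.5646 0.3121]
A−BK = [0.0331 -0.7358; -0.0555 -0.5160]
AᵀP(A−BK) = [0.5730 0.3751; 0.3751 7.4034]
P' = Q + AᵀP(A−BK) = [1.5730 0.3751; 0.3751 7.6534]
tr(P') = 9.2264

-0.1622 -1.6400 -0.5646 0.3121


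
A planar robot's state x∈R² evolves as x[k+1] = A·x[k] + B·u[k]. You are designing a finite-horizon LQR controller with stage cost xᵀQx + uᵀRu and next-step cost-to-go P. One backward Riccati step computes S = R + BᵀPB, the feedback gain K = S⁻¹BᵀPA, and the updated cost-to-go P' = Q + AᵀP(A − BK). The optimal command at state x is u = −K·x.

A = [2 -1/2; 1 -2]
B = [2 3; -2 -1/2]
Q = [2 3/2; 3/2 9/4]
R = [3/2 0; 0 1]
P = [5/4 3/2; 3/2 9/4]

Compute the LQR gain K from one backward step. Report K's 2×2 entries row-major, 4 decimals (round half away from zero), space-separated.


-0.4819 0.7300 1.0843 -0.9266

BᵀP = [-0.5000 -1.5000; 3.0000 3.3750]
S = R + BᵀPB = [3/2 0; 0 1] + [2.0000 -0.7500; -0.7500 7.3125] = [3.5000 -0.7500; -0.7500 8.3125]
BᵀPA = [-2.5000 3.2500; 9.3750 -8.2500]
K = S⁻¹·BᵀPA = [-0.4819 0.7300; 1.0843 -0.9266]
A−BK = [-0.2892 0.8198; 0.5783 -1.0033]
AᵀP(A−BK) = [1.8795 -1.9880; -1.9880 2.2954]
P' = Q + AᵀP(A−BK) = [3.8795 -0.4880; -0.4880 4.5454]
tr(P') = 8.4249


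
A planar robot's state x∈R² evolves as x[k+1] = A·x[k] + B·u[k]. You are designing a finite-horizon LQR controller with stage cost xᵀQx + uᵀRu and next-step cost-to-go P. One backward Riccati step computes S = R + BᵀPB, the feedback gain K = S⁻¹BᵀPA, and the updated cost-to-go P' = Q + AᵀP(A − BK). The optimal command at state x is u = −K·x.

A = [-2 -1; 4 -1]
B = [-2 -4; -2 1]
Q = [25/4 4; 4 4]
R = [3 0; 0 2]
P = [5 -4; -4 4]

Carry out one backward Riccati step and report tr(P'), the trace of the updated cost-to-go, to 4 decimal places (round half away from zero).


BᵀP = [-2.0000 0.0000; -24.0000 20.0000]
S = R + BᵀPB = [3 0; 0 2] + [4.0000 8.0000; 8.0000 116.0000] = [7.0000 8.0000; 8.0000 118.0000]
BᵀPA = [4.0000 2.0000; 128.0000 4.0000]
K = S⁻¹·BᵀPA = [-0.7244 0.2677; 1.1339 0.0157]
A−BK = [1.0866 -0.4016; 1.4173 -0.4803]
AᵀP(A−BK) = [5.7638 -1.0866; -1.0866 0.4016]
P' = Q + AᵀP(A−BK) = [12.0138 2.9134; 2.9134 4.4016]
tr(P') = 16.4154

16.4154


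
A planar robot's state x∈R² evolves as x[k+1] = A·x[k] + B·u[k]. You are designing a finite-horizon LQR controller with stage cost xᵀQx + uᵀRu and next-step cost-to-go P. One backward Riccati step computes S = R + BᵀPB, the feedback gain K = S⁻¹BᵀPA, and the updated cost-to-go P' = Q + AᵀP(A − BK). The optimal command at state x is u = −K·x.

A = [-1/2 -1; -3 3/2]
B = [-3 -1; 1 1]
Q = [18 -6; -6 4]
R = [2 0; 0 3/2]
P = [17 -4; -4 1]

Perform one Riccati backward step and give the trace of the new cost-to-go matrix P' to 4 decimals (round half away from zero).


22.8474

BᵀP = [-55.0000 13.0000; -21.0000 5.0000]
S = R + BᵀPB = [2 0; 0 3/2] + [178.0000 68.0000; 68.0000 26.0000] = [180.0000 68.0000; 68.0000 27.5000]
BᵀPA = [-11.5000 74.5000; -4.5000 28.5000]
K = S⁻¹·BᵀPA = [-0.0314 0.3397; -0.0859 0.1963]
A−BK = [-0.6802 0.2155; -2.8827 0.9640]
AᵀP(A−BK) = [0.5019 -0.2097; -0.2097 0.3455]
P' = Q + AᵀP(A−BK) = [18.5019 -6.2097; -6.2097 4.3455]
tr(P') = 22.8474


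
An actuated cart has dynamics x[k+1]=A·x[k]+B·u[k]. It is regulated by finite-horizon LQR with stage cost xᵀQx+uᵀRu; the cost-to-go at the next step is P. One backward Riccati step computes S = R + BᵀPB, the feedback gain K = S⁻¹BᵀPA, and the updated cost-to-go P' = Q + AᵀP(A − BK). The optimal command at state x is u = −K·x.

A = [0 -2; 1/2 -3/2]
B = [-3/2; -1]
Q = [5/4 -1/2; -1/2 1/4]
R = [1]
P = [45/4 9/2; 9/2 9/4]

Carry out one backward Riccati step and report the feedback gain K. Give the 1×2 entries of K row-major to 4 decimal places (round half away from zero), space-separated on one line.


BᵀP = [-21.3750 -9.0000]
S = R + BᵀPB = [1] + [41.0625] = [42.0625]
BᵀPA = [-4.5000 56.2500]
K = S⁻¹·BᵀPA = [-0.1070 1.3373]
A−BK = [-0.1605 0.0059; 0.3930 -0.1627]
AᵀP(A−BK) = [0.0811 -0.1697; -0.1697 1.8396]
P' = Q + AᵀP(A−BK) = [1.3311 -0.6697; -0.6697 2.0896]
tr(P') = 3.4207

-0.1070 1.3373


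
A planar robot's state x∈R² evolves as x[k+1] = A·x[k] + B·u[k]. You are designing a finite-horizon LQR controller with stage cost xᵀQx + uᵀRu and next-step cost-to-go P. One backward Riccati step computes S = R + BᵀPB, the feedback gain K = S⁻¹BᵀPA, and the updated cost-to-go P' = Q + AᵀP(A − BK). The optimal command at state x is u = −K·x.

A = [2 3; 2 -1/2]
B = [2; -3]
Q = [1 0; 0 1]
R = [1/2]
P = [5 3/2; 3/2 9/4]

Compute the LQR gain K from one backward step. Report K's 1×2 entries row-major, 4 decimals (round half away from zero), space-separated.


BᵀP = [5.5000 -3.7500]
S = R + BᵀPB = [1/2] + [22.2500] = [22.7500]
BᵀPA = [3.5000 18.3750]
K = S⁻¹·BᵀPA = [0.1538 0.8077]
A−BK = [1.6923 1.3846; 2.4615 1.9231]
AᵀP(A−BK) = [40.4615 32.4231; 32.4231 26.2212]
P' = Q + AᵀP(A−BK) = [41.4615 32.4231; 32.4231 27.2212]
tr(P') = 68.6827

0.1538 0.8077


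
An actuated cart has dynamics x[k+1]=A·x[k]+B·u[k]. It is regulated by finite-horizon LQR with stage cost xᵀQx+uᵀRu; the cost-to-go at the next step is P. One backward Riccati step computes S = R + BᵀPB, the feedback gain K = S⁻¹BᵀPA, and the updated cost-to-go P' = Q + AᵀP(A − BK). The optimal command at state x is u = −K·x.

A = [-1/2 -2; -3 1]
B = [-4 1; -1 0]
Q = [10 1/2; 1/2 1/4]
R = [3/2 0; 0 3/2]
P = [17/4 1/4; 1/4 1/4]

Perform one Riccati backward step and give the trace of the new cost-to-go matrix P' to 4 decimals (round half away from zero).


BᵀP = [-17.2500 -1.2500; 4.2500 0.2500]
S = R + BᵀPB = [3/2 0; 0 3/2] + [70.2500 -17.2500; -17.2500 4.2500] = [71.7500 -17.2500; -17.2500 5.7500]
BᵀPA = [12.3750 33.2500; -2.8750 -8.2500]
K = S⁻¹·BᵀPA = [0.1875 0.4250; 0.0625 -0.1598]
A−BK = [0.1875 -0.1402; -2.8125 1.4250]
AᵀP(A−BK) = [1.9219 -0.8438; -0.8438 0.8005]
P' = Q + AᵀP(A−BK) = [11.9219 -0.3438; -0.3438 1.0505]
tr(P') = 12.9724

12.9724


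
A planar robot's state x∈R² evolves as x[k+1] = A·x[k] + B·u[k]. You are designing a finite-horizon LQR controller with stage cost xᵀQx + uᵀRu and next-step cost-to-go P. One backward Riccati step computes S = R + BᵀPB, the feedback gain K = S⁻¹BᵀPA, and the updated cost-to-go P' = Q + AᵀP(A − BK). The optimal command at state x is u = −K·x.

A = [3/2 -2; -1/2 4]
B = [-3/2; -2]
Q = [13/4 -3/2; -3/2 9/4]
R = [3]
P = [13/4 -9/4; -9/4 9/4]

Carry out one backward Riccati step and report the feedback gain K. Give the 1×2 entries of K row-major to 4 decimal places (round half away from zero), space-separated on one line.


0.0000 -0.6452

BᵀP = [-0.3750 -1.1250]
S = R + BᵀPB = [3] + [2.8125] = [5.8125]
BᵀPA = [0.0000 -3.7500]
K = S⁻¹·BᵀPA = [0.0000 -0.6452]
A−BK = [1.5000 -2.9677; -0.5000 2.7097]
AᵀP(A−BK) = [11.2500 -30.0000; -30.0000 82.5806]
P' = Q + AᵀP(A−BK) = [14.5000 -31.5000; -31.5000 84.8306]
tr(P') = 99.3306


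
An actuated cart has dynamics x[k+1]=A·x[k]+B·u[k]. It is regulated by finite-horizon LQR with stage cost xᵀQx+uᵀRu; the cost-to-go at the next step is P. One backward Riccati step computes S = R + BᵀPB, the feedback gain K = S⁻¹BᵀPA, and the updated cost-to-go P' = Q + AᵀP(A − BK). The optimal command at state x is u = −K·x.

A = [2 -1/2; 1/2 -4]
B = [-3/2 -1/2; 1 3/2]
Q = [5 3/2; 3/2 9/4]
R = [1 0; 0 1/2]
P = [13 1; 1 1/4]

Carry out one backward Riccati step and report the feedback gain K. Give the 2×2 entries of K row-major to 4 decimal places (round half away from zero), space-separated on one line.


-1.3771 0.7822 0.0334 -0.9843

BᵀP = [-18.5000 -1.2500; -5.0000 -0.1250]
S = R + BᵀPB = [1 0; 0 1/2] + [26.5000 7.3750; 7.3750 2.3125] = [27.5000 7.3750; 7.3750 2.8125]
BᵀPA = [-37.6250 14.2500; -10.0625 3.0000]
K = S⁻¹·BᵀPA = [-1.3771 0.7822; 0.0334 -0.9843]
A−BK = [-0.0490 0.1811; 1.8271 -3.3057]
AᵀP(A−BK) = [2.5837 -2.2260; -2.2260 3.0572]
P' = Q + AᵀP(A−BK) = [7.5837 -0.7260; -0.7260 5.3072]
tr(P') = 12.8909


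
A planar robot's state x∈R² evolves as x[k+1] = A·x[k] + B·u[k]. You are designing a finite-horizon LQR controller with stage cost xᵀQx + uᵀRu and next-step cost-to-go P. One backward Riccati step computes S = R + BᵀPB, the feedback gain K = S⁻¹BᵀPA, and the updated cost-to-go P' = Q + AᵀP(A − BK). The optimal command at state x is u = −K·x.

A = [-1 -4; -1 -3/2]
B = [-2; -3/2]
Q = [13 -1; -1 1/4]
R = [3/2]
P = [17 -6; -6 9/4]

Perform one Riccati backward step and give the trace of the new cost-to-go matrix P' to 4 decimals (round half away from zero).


BᵀP = [-25.0000 8.6250]
S = R + BᵀPB = [3/2] + [37.0625] = [38.5625]
BᵀPA = [16.3750 87.0625]
K = S⁻¹·BᵀPA = [0.4246 2.2577]
A−BK = [-0.1507 0.5154; -0.3630 1.8865]
AᵀP(A−BK) = [0.2966 1.4052; 1.4052 8.5016]
P' = Q + AᵀP(A−BK) = [13.2966 0.4052; 0.4052 8.7516]
tr(P') = 22.0482

22.0482


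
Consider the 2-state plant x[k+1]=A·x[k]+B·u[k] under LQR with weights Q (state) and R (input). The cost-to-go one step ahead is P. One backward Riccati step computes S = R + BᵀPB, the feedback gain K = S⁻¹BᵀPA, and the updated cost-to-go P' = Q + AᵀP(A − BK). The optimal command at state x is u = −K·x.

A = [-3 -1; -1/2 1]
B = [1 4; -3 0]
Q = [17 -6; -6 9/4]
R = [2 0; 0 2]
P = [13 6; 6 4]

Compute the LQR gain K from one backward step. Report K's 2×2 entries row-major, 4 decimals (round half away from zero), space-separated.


0.1527 -0.2800 -0.7855 -0.1600

BᵀP = [-5.0000 -6.0000; 52.0000 24.0000]
S = R + BᵀPB = [2 0; 0 2] + [13.0000 -20.0000; -20.0000 208.0000] = [15.0000 -20.0000; -20.0000 210.0000]
BᵀPA = [18.0000 -1.0000; -168.0000 -28.0000]
K = S⁻¹·BᵀPA = [0.1527 -0.2800; -0.7855 -0.1600]
A−BK = [-0.0109 -0.0800; -0.0418 0.1600]
AᵀP(A−BK) = [1.2945 0.1600; 0.1600 0.2400]
P' = Q + AᵀP(A−BK) = [18.2945 -5.8400; -5.8400 2.4900]
tr(P') = 20.7845


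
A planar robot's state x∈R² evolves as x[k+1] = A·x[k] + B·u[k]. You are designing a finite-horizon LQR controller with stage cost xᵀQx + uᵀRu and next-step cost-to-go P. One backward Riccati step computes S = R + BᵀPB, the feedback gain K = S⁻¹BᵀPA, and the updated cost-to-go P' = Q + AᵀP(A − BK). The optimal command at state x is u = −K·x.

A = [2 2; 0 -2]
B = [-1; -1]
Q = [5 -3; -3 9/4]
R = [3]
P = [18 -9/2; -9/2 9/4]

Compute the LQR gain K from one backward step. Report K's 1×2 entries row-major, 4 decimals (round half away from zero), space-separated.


BᵀP = [-13.5000 2.2500]
S = R + BᵀPB = [3] + [11.2500] = [14.2500]
BᵀPA = [-27.0000 -31.5000]
K = S⁻¹·BᵀPA = [-1.8947 -2.2105]
A−BK = [0.1053 -0.2105; -1.8947 -4.2105]
AᵀP(A−BK) = [20.8421 30.3158; 30.3158 47.3684]
P' = Q + AᵀP(A−BK) = [25.8421 27.3158; 27.3158 49.6184]
tr(P') = 75.4605

-1.8947 -2.2105


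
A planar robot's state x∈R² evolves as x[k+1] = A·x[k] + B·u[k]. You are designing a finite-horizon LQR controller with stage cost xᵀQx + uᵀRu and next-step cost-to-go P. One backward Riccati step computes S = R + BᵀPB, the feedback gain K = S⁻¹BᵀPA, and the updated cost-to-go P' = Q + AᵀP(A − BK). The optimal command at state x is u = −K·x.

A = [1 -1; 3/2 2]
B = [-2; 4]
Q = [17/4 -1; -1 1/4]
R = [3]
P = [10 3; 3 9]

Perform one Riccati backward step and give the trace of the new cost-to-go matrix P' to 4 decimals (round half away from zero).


BᵀP = [-8.0000 30.0000]
S = R + BᵀPB = [3] + [136.0000] = [139.0000]
BᵀPA = [37.0000 68.0000]
K = S⁻¹·BᵀPA = [0.2662 0.4892]
A−BK = [1.5324 -0.0216; 0.4353 0.0432]
AᵀP(A−BK) = [29.4011 0.3993; 0.3993 0.7338]
P' = Q + AᵀP(A−BK) = [33.6511 -0.6007; -0.6007 0.9838]
tr(P') = 34.6349

34.6349


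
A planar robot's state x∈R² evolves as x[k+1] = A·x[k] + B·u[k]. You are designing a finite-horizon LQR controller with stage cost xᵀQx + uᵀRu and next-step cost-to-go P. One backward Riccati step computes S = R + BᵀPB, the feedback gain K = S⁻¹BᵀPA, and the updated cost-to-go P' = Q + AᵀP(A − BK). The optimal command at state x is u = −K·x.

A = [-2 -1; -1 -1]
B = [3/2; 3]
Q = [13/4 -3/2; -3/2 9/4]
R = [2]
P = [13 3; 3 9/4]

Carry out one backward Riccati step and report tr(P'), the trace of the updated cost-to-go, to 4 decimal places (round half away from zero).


13.5334

BᵀP = [28.5000 11.2500]
S = R + BᵀPB = [2] + [76.5000] = [78.5000]
BᵀPA = [-68.2500 -39.7500]
K = S⁻¹·BᵀPA = [-0.8694 -0.5064]
A−BK = [-0.6959 -0.2404; 1.6083 0.5191]
AᵀP(A−BK) = [6.9116 2.6903; 2.6903 1.1218]
P' = Q + AᵀP(A−BK) = [10.1616 1.1903; 1.1903 3.3718]
tr(P') = 13.5334


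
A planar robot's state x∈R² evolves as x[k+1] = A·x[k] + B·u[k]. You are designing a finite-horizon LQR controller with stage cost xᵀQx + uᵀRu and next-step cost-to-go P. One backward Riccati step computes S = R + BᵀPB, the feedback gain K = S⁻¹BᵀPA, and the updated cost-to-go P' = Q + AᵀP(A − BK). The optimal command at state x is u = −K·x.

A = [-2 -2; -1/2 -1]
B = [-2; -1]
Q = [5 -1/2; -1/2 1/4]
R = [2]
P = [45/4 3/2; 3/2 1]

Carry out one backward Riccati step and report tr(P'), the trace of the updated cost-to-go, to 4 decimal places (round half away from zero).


9.1296

BᵀP = [-24.0000 -4.0000]
S = R + BᵀPB = [2] + [52.0000] = [54.0000]
BᵀPA = [50.0000 52.0000]
K = S⁻¹·BᵀPA = [0.9259 0.9630]
A−BK = [-0.1481 -0.0741; 0.4259 -0.0370]
AᵀP(A−BK) = [1.9537 1.8519; 1.8519 1.9259]
P' = Q + AᵀP(A−BK) = [6.9537 1.3519; 1.3519 2.1759]
tr(P') = 9.1296


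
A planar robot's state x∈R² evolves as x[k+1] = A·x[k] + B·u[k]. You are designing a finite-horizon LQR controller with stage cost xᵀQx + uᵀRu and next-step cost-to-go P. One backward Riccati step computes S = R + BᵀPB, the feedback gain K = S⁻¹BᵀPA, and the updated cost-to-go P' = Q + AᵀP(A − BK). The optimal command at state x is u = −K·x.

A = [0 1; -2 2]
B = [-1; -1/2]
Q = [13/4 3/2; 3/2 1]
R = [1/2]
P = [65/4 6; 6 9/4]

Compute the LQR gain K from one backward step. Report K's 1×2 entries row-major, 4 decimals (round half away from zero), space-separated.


BᵀP = [-19.2500 -7.1250]
S = R + BᵀPB = [1/2] + [22.8125] = [23.3125]
BᵀPA = [14.2500 -33.5000]
K = S⁻¹·BᵀPA = [0.6113 -1.4370]
A−BK = [0.6113 -0.4370; -1.6944 1.2815]
AᵀP(A−BK) = [0.2895 -0.5228; -0.5228 1.1106]
P' = Q + AᵀP(A−BK) = [3.5395 0.9772; 0.9772 2.1106]
tr(P') = 5.6501

0.6113 -1.4370


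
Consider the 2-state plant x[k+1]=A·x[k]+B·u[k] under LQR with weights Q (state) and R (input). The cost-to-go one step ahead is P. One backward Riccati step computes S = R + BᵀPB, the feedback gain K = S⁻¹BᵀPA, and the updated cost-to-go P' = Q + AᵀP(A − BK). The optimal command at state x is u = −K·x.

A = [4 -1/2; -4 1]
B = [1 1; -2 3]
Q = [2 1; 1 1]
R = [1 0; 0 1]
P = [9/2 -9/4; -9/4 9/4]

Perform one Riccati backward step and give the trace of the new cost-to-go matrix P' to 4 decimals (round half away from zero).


12.8831

BᵀP = [9.0000 -6.7500; -2.2500 4.5000]
S = R + BᵀPB = [1 0; 0 1] + [22.5000 -11.2500; -11.2500 11.2500] = [23.5000 -11.2500; -11.2500 12.2500]
BᵀPA = [63.0000 -11.2500; -27.0000 5.6250]
K = S⁻¹·BᵀPA = [2.9012 -0.4620; 0.4603 0.0349]
A−BK = [0.6385 -0.0728; 0.4215 -0.0287]
AᵀP(A−BK) = [9.6521 -1.4506; -1.4506 0.2310]
P' = Q + AᵀP(A−BK) = [11.6521 -0.4506; -0.4506 1.2310]
tr(P') = 12.8831


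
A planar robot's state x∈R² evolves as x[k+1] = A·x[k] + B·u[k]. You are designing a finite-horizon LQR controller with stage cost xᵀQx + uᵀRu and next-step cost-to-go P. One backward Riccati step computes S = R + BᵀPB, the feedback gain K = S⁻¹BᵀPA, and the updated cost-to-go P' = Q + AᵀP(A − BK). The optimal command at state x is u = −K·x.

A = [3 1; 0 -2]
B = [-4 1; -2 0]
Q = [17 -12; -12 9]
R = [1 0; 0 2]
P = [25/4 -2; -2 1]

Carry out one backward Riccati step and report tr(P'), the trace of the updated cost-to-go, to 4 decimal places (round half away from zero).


BᵀP = [-21.0000 6.0000; 6.2500 -2.0000]
S = R + BᵀPB = [1 0; 0 2] + [72.0000 -21.0000; -21.0000 6.2500] = [73.0000 -21.0000; -21.0000 8.2500]
BᵀPA = [-63.0000 -33.0000; 18.7500 10.2500]
K = S⁻¹·BᵀPA = [-0.7814 -0.3535; 0.2837 0.3426]
A−BK = [-0.4093 -0.7566; -1.5628 -2.7070]
AᵀP(A−BK) = [1.7023 2.0558; 2.0558 3.0729]
P' = Q + AᵀP(A−BK) = [18.7023 -9.9442; -9.9442 12.0729]
tr(P') = 30.7752

30.7752


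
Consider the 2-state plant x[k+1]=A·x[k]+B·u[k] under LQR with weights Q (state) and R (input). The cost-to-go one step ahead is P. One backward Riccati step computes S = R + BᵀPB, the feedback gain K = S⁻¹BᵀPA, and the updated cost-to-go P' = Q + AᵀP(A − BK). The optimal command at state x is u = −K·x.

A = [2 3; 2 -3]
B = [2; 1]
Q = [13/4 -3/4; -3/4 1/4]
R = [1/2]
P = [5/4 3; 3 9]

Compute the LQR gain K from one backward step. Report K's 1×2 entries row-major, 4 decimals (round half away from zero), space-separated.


1.5472 -1.0755

BᵀP = [5.5000 15.0000]
S = R + BᵀPB = [1/2] + [26.0000] = [26.5000]
BᵀPA = [41.0000 -28.5000]
K = S⁻¹·BᵀPA = [1.5472 -1.0755]
A−BK = [-1.0943 5.1509; 0.4528 -1.9245]
AᵀP(A−BK) = [1.5660 -2.4057; -2.4057 7.5991]
P' = Q + AᵀP(A−BK) = [4.8160 -3.1557; -3.1557 7.8491]
tr(P') = 12.6651


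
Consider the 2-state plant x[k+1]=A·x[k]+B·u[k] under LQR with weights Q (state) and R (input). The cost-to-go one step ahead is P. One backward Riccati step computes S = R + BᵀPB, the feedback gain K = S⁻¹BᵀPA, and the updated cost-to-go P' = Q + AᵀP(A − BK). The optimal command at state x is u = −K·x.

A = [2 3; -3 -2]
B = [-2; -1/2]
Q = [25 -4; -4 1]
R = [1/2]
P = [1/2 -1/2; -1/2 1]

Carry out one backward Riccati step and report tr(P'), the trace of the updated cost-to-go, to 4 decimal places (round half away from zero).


BᵀP = [-0.7500 0.5000]
S = R + BᵀPB = [1/2] + [1.2500] = [1.7500]
BᵀPA = [-3.0000 -3.2500]
K = S⁻¹·BᵀPA = [-1.7143 -1.8571]
A−BK = [-1.4286 -0.7143; -3.8571 -2.9286]
AᵀP(A−BK) = [11.8571 9.9286; 9.9286 8.4643]
P' = Q + AᵀP(A−BK) = [36.8571 5.9286; 5.9286 9.4643]
tr(P') = 46.3214

46.3214


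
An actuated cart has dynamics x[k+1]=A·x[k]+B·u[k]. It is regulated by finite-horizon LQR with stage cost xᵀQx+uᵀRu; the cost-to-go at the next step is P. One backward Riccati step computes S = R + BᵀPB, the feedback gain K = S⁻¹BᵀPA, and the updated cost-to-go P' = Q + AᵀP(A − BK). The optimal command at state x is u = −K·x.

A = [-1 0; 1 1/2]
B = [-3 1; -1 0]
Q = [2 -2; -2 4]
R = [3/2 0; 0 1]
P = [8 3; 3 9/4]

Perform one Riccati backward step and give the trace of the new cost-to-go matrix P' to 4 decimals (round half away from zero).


BᵀP = [-27.0000 -11.2500; 8.0000 3.0000]
S = R + BᵀPB = [3/2 0; 0 1] + [92.2500 -27.0000; -27.0000 8.0000] = [93.7500 -27.0000; -27.0000 9.0000]
BᵀPA = [15.7500 -5.6250; -5.0000 1.5000]
K = S⁻¹·BᵀPA = [0.0588 -0.0882; -0.3791 -0.0980]
A−BK = [-0.4444 -0.1667; 1.0588 0.4118]
AᵀP(A−BK) = [1.4281 0.5245; 0.5245 0.2132]
P' = Q + AᵀP(A−BK) = [3.4281 -1.4755; -1.4755 4.2132]
tr(P') = 7.6413

7.6413


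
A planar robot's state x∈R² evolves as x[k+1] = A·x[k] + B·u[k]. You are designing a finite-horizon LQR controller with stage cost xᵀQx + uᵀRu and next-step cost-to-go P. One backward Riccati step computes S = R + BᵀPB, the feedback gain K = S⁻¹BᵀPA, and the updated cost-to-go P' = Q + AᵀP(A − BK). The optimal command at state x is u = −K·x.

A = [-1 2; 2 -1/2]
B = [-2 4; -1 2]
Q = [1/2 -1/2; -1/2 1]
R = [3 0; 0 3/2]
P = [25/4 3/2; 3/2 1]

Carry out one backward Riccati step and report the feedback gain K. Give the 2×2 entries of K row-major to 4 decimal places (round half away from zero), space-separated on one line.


0.0206 -0.0893 -0.0825 0.3574

BᵀP = [-14.0000 -4.0000; 28.0000 8.0000]
S = R + BᵀPB = [3 0; 0 3/2] + [32.0000 -64.0000; -64.0000 128.0000] = [35.0000 -64.0000; -64.0000 129.5000]
BᵀPA = [6.0000 -26.0000; -12.0000 52.0000]
K = S⁻¹·BᵀPA = [0.0206 -0.0893; -0.0825 0.3574]
A−BK = [-0.6289 0.3918; 2.1856 -1.3041]
AᵀP(A−BK) = [3.1366 -1.9253; -1.9253 1.3428]
P' = Q + AᵀP(A−BK) = [3.6366 -2.4253; -2.4253 2.3428]
tr(P') = 5.9794


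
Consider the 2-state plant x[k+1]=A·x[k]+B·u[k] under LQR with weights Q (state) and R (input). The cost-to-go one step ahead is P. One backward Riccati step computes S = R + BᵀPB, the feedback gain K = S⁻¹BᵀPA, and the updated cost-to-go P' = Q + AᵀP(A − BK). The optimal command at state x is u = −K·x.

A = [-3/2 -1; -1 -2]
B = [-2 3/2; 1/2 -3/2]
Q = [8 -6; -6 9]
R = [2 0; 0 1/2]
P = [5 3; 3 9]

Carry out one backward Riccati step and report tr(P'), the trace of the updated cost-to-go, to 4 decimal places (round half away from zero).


BᵀP = [-8.5000 -1.5000; 3.0000 -9.0000]
S = R + BᵀPB = [2 0; 0 1/2] + [16.2500 -10.5000; -10.5000 18.0000] = [18.2500 -10.5000; -10.5000 18.5000]
BᵀPA = [14.2500 11.5000; 4.5000 15.0000]
K = S⁻¹·BᵀPA = [1.3672 1.6284; 1.0192 1.7350]
A−BK = [-0.2944 -0.3458; -0.1548 -0.2117]
AᵀP(A−BK) = [5.1803 6.4882; 6.4882 8.2485]
P' = Q + AᵀP(A−BK) = [13.1803 0.4882; 0.4882 17.2485]
tr(P') = 30.4288

30.4288


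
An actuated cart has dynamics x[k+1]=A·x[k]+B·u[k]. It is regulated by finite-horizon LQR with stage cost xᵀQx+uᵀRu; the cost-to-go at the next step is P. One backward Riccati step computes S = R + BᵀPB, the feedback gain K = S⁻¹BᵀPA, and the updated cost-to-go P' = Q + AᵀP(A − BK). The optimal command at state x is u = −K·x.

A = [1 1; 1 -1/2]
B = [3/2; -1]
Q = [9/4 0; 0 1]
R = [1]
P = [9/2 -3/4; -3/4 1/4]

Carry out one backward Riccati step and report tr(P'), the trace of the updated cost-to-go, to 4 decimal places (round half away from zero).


BᵀP = [7.5000 -1.3750]
S = R + BᵀPB = [1] + [12.6250] = [13.6250]
BᵀPA = [6.1250 8.1875]
K = S⁻¹·BᵀPA = [0.4495 0.6009]
A−BK = [0.3257 0.0986; 1.4495 0.1009]
AᵀP(A−BK) = [0.4966 0.3194; 0.3194 0.3925]
P' = Q + AᵀP(A−BK) = [2.7466 0.3194; 0.3194 1.3925]
tr(P') = 4.1390

4.1390


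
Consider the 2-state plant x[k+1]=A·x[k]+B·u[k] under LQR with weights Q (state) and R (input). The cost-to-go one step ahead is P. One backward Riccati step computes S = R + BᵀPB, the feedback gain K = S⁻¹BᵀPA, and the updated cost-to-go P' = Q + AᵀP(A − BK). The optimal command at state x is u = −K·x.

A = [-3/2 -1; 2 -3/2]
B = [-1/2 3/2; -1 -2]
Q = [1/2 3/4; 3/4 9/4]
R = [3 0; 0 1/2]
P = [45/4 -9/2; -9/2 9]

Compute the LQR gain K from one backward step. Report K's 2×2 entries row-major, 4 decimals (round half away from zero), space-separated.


-0.0076 1.1158 -0.9934 -0.0217

BᵀP = [-1.1250 -6.7500; 25.8750 -24.7500]
S = R + BᵀPB = [3 0; 0 1/2] + [7.3125 11.8125; 11.8125 88.3125] = [10.3125 11.8125; 11.8125 88.8125]
BᵀPA = [-11.8125 11.2500; -88.3125 11.2500]
K = S⁻¹·BᵀPA = [-0.0076 1.1158; -0.9934 -0.0217]
A−BK = [-0.0138 -0.4095; 0.0057 -0.4277]
AᵀP(A−BK) = [0.4967 0.0109; 0.0109 5.6917]
P' = Q + AᵀP(A−BK) = [0.9967 0.7609; 0.7609 7.9417]
tr(P') = 8.9384


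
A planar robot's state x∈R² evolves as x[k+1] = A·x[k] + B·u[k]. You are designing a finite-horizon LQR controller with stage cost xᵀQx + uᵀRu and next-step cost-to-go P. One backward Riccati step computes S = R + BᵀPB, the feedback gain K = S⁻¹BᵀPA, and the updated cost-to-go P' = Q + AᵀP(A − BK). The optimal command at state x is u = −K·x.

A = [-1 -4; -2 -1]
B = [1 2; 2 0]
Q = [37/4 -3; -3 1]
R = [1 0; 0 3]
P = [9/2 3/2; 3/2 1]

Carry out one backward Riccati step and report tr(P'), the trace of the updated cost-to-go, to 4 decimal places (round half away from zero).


16.9590

BᵀP = [7.5000 3.5000; 9.0000 3.0000]
S = R + BᵀPB = [1 0; 0 3] + [14.5000 15.0000; 15.0000 18.0000] = [15.5000 15.0000; 15.0000 21.0000]
BᵀPA = [-14.5000 -33.5000; -15.0000 -39.0000]
K = S⁻¹·BᵀPA = [-0.7910 -1.1791; -0.1493 -1.0149]
A−BK = [0.0896 -0.7910; -0.4179 1.3582]
AᵀP(A−BK) = [0.7910 1.1791; 1.1791 5.9179]
P' = Q + AᵀP(A−BK) = [10.0410 -1.8209; -1.8209 6.9179]
tr(P') = 16.9590


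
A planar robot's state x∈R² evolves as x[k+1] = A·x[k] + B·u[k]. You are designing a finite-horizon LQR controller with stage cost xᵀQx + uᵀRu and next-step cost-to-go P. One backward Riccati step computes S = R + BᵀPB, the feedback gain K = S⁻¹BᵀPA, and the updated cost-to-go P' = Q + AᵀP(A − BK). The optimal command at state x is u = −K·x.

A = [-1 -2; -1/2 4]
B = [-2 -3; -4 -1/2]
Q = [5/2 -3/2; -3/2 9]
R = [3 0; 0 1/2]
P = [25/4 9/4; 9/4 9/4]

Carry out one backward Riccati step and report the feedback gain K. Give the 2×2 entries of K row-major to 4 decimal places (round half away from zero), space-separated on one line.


BᵀP = [-21.5000 -13.5000; -19.8750 -7.8750]
S = R + BᵀPB = [3 0; 0 1/2] + [97.0000 71.2500; 71.2500 63.5625] = [100.0000 71.2500; 71.2500 64.0625]
BᵀPA = [28.2500 -11.0000; 23.8125 8.2500]
K = S⁻¹·BᵀPA = [0.0851 -0.9720; 0.2771 1.2099]
A−BK = [0.0014 -0.3145; -0.0212 0.7168]
AᵀP(A−BK) = [0.0610 -0.1001; -0.1001 4.3262]
P' = Q + AᵀP(A−BK) = [2.5610 -1.6001; -1.6001 13.3262]
tr(P') = 15.8872

0.0851 -0.9720 0.2771 1.2099


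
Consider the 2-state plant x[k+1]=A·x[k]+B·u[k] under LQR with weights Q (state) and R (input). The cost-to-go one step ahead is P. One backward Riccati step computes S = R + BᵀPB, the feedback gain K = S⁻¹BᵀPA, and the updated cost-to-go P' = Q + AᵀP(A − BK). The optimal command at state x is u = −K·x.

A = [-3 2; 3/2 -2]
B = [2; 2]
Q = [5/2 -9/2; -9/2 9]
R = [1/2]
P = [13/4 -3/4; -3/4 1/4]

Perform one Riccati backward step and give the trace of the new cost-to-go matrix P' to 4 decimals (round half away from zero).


BᵀP = [5.0000 -1.0000]
S = R + BᵀPB = [1/2] + [8.0000] = [8.5000]
BᵀPA = [-16.5000 12.0000]
K = S⁻¹·BᵀPA = [-1.9412 1.4118]
A−BK = [0.8824 -0.8235; 5.3824 -4.8235]
AᵀP(A−BK) = [4.5331 -3.7059; -3.7059 3.0588]
P' = Q + AᵀP(A−BK) = [7.0331 -8.2059; -8.2059 12.0588]
tr(P') = 19.0919

19.0919


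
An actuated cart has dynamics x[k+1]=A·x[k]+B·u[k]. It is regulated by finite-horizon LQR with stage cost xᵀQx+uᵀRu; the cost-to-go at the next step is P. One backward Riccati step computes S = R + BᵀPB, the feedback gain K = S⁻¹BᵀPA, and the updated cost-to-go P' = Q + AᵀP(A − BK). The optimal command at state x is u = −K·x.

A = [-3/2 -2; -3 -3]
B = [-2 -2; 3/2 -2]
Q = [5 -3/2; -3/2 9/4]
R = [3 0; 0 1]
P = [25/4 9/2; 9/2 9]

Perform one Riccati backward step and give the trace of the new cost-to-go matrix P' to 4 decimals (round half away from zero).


BᵀP = [-5.7500 4.5000; -21.5000 -27.0000]
S = R + BᵀPB = [3 0; 0 1] + [18.2500 2.5000; 2.5000 97.0000] = [21.2500 2.5000; 2.5000 98.0000]
BᵀPA = [-4.8750 -2.0000; 113.2500 124.0000]
K = S⁻¹·BᵀPA = [-0.3665 -0.2437; 1.1650 1.2715]
A−BK = [0.0970 0.0556; -0.1204 -0.0914]
AᵀP(A−BK) = [1.8442 1.8119; 1.8119 1.8437]
P' = Q + AᵀP(A−BK) = [6.8442 0.3119; 0.3119 4.0937]
tr(P') = 10.9379

10.9379
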